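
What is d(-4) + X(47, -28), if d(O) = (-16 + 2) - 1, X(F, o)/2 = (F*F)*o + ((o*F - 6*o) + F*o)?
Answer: -128647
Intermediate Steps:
X(F, o) = -12*o + 2*o*F² + 4*F*o (X(F, o) = 2*((F*F)*o + ((o*F - 6*o) + F*o)) = 2*(F²*o + ((F*o - 6*o) + F*o)) = 2*(o*F² + ((-6*o + F*o) + F*o)) = 2*(o*F² + (-6*o + 2*F*o)) = 2*(-6*o + o*F² + 2*F*o) = -12*o + 2*o*F² + 4*F*o)
d(O) = -15 (d(O) = -14 - 1 = -15)
d(-4) + X(47, -28) = -15 + 2*(-28)*(-6 + 47² + 2*47) = -15 + 2*(-28)*(-6 + 2209 + 94) = -15 + 2*(-28)*2297 = -15 - 128632 = -128647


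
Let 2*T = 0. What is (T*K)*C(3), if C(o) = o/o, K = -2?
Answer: 0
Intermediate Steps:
T = 0 (T = (½)*0 = 0)
C(o) = 1
(T*K)*C(3) = (0*(-2))*1 = 0*1 = 0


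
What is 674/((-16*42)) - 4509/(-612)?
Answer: 36355/5712 ≈ 6.3647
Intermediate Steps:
674/((-16*42)) - 4509/(-612) = 674/(-672) - 4509*(-1/612) = 674*(-1/672) + 501/68 = -337/336 + 501/68 = 36355/5712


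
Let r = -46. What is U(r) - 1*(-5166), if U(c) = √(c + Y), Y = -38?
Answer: 5166 + 2*I*√21 ≈ 5166.0 + 9.1651*I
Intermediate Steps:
U(c) = √(-38 + c) (U(c) = √(c - 38) = √(-38 + c))
U(r) - 1*(-5166) = √(-38 - 46) - 1*(-5166) = √(-84) + 5166 = 2*I*√21 + 5166 = 5166 + 2*I*√21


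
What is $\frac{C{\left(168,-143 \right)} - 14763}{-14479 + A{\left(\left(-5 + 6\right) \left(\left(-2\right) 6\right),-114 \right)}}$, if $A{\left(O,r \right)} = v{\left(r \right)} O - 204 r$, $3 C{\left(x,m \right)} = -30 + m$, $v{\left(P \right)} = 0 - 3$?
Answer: $- \frac{44462}{26439} \approx -1.6817$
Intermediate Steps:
$v{\left(P \right)} = -3$
$C{\left(x,m \right)} = -10 + \frac{m}{3}$ ($C{\left(x,m \right)} = \frac{-30 + m}{3} = -10 + \frac{m}{3}$)
$A{\left(O,r \right)} = - 204 r - 3 O$ ($A{\left(O,r \right)} = - 3 O - 204 r = - 204 r - 3 O$)
$\frac{C{\left(168,-143 \right)} - 14763}{-14479 + A{\left(\left(-5 + 6\right) \left(\left(-2\right) 6\right),-114 \right)}} = \frac{\left(-10 + \frac{1}{3} \left(-143\right)\right) - 14763}{-14479 - \left(-23256 + 3 \left(-5 + 6\right) \left(\left(-2\right) 6\right)\right)} = \frac{\left(-10 - \frac{143}{3}\right) - 14763}{-14479 + \left(23256 - 3 \cdot 1 \left(-12\right)\right)} = \frac{- \frac{173}{3} - 14763}{-14479 + \left(23256 - -36\right)} = - \frac{44462}{3 \left(-14479 + \left(23256 + 36\right)\right)} = - \frac{44462}{3 \left(-14479 + 23292\right)} = - \frac{44462}{3 \cdot 8813} = \left(- \frac{44462}{3}\right) \frac{1}{8813} = - \frac{44462}{26439}$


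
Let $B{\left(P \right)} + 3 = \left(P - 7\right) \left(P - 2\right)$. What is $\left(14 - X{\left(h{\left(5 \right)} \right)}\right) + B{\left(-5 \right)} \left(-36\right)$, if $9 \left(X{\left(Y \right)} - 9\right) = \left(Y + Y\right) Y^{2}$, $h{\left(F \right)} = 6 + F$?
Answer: $- \frac{28861}{9} \approx -3206.8$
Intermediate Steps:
$X{\left(Y \right)} = 9 + \frac{2 Y^{3}}{9}$ ($X{\left(Y \right)} = 9 + \frac{\left(Y + Y\right) Y^{2}}{9} = 9 + \frac{2 Y Y^{2}}{9} = 9 + \frac{2 Y^{3}}{9}$)
$B{\left(P \right)} = -3 + \left(-7 + P\right) \left(-2 + P\right)$ ($B{\left(P \right)} = -3 + \left(P - 7\right) \left(P - 2\right) = -3 + \left(-7 + P\right) \left(-2 + P\right)$)
$\left(14 - X{\left(h{\left(5 \right)} \right)}\right) + B{\left(-5 \right)} \left(-36\right) = \left(14 - \left(9 + \frac{2 \left(6 + 5\right)^{3}}{9}\right)\right) + \left(11 + \left(-5\right)^{2} - -45\right) \left(-36\right) = \left(14 - \left(9 + \frac{2 \cdot 11^{3}}{9}\right)\right) + \left(11 + 25 + 45\right) \left(-36\right) = \left(14 - \left(9 + \frac{2}{9} \cdot 1331\right)\right) + 81 \left(-36\right) = \left(14 - \left(9 + \frac{2662}{9}\right)\right) - 2916 = \left(14 - \frac{2743}{9}\right) - 2916 = - \frac{2617}{9} - 2916 = - \frac{28861}{9}$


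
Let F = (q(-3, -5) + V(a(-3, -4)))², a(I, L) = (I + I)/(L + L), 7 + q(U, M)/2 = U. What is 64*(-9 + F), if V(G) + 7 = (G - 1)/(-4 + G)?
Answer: 7742656/169 ≈ 45815.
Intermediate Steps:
q(U, M) = -14 + 2*U
a(I, L) = I/L (a(I, L) = (2*I)/((2*L)) = (2*I)*(1/(2*L)) = I/L)
V(G) = -7 + (-1 + G)/(-4 + G) (V(G) = -7 + (G - 1)/(-4 + G) = -7 + (-1 + G)/(-4 + G))
F = 122500/169 (F = ((-14 + 2*(-3)) + 3*(9 - (-6)/(-4))/(-4 - 3/(-4)))² = ((-14 - 6) + 3*(9 - (-6)*(-1)/4)/(-4 - 3*(-¼)))² = (-20 + 3*(9 - 2*¾)/(-4 + ¾))² = (-20 + 3*(9 - 3/2)/(-13/4))² = (-20 + 3*(-4/13)*(15/2))² = (-20 - 90/13)² = (-350/13)² = 122500/169 ≈ 724.85)
64*(-9 + F) = 64*(-9 + 122500/169) = 64*(120979/169) = 7742656/169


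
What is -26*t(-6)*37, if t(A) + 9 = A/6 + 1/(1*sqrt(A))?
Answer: 9620 + 481*I*sqrt(6)/3 ≈ 9620.0 + 392.73*I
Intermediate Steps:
t(A) = -9 + 1/sqrt(A) + A/6 (t(A) = -9 + (A/6 + 1/(1*sqrt(A))) = -9 + (A*(1/6) + 1/sqrt(A)) = -9 + (A/6 + 1/sqrt(A)) = -9 + (1/sqrt(A) + A/6) = -9 + 1/sqrt(A) + A/6)
-26*t(-6)*37 = -26*(-9 + 1/sqrt(-6) + (1/6)*(-6))*37 = -26*(-9 - I*sqrt(6)/6 - 1)*37 = -26*(-10 - I*sqrt(6)/6)*37 = (260 + 13*I*sqrt(6)/3)*37 = 9620 + 481*I*sqrt(6)/3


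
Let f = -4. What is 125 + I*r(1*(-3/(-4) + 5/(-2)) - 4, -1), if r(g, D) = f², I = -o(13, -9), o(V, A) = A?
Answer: 269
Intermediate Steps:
I = 9 (I = -1*(-9) = 9)
r(g, D) = 16 (r(g, D) = (-4)² = 16)
125 + I*r(1*(-3/(-4) + 5/(-2)) - 4, -1) = 125 + 9*16 = 125 + 144 = 269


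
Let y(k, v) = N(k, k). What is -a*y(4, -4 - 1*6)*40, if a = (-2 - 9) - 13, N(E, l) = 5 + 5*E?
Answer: 24000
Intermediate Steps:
a = -24 (a = -11 - 13 = -24)
y(k, v) = 5 + 5*k
-a*y(4, -4 - 1*6)*40 = -(-24*(5 + 5*4))*40 = -(-24*(5 + 20))*40 = -(-24*25)*40 = -(-600)*40 = -1*(-24000) = 24000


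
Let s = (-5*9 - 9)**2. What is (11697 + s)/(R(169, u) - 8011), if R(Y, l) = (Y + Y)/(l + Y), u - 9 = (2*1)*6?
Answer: -1388235/760876 ≈ -1.8245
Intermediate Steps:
s = 2916 (s = (-45 - 9)**2 = (-54)**2 = 2916)
u = 21 (u = 9 + (2*1)*6 = 9 + 2*6 = 9 + 12 = 21)
R(Y, l) = 2*Y/(Y + l) (R(Y, l) = (2*Y)/(Y + l) = 2*Y/(Y + l))
(11697 + s)/(R(169, u) - 8011) = (11697 + 2916)/(2*169/(169 + 21) - 8011) = 14613/(2*169/190 - 8011) = 14613/(2*169*(1/190) - 8011) = 14613/(169/95 - 8011) = 14613/(-760876/95) = 14613*(-95/760876) = -1388235/760876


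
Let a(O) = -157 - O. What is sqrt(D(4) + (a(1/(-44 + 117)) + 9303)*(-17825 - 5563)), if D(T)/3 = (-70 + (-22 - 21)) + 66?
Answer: I*sqrt(1139907571257)/73 ≈ 14626.0*I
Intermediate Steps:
D(T) = -141 (D(T) = 3*((-70 + (-22 - 21)) + 66) = 3*((-70 - 43) + 66) = 3*(-113 + 66) = 3*(-47) = -141)
sqrt(D(4) + (a(1/(-44 + 117)) + 9303)*(-17825 - 5563)) = sqrt(-141 + ((-157 - 1/(-44 + 117)) + 9303)*(-17825 - 5563)) = sqrt(-141 + ((-157 - 1/73) + 9303)*(-23388)) = sqrt(-141 + (-11462/73 + 9303)*(-23388)) = sqrt(-141 + (667657/73)*(-23388)) = sqrt(-141 - 15615161916/73) = sqrt(-15615172209/73) = I*sqrt(1139907571257)/73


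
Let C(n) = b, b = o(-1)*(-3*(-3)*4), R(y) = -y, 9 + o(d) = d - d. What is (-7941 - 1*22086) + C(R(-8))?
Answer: -30351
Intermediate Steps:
o(d) = -9 (o(d) = -9 + (d - d) = -9 + 0 = -9)
b = -324 (b = -9*(-3*(-3))*4 = -81*4 = -9*36 = -324)
C(n) = -324
(-7941 - 1*22086) + C(R(-8)) = (-7941 - 1*22086) - 324 = (-7941 - 22086) - 324 = -30027 - 324 = -30351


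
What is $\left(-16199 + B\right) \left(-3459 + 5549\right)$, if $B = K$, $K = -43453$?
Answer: $-124672680$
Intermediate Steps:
$B = -43453$
$\left(-16199 + B\right) \left(-3459 + 5549\right) = \left(-16199 - 43453\right) \left(-3459 + 5549\right) = \left(-59652\right) 2090 = -124672680$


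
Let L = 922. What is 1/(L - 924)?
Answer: -½ ≈ -0.50000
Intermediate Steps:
1/(L - 924) = 1/(922 - 924) = 1/(-2) = -½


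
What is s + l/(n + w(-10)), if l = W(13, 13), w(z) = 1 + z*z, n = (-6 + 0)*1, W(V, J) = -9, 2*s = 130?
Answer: 6166/95 ≈ 64.905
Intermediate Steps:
s = 65 (s = (½)*130 = 65)
n = -6 (n = -6*1 = -6)
w(z) = 1 + z²
l = -9
s + l/(n + w(-10)) = 65 - 9/(-6 + (1 + (-10)²)) = 65 - 9/(-6 + (1 + 100)) = 65 - 9/(-6 + 101) = 65 - 9/95 = 6166/95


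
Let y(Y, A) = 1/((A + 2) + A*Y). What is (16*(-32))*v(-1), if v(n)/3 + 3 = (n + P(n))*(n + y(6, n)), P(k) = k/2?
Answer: 9216/5 ≈ 1843.2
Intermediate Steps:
P(k) = k/2 (P(k) = k*(½) = k/2)
y(Y, A) = 1/(2 + A + A*Y) (y(Y, A) = 1/((2 + A) + A*Y) = 1/(2 + A + A*Y))
v(n) = -9 + 9*n*(n + 1/(2 + 7*n))/2 (v(n) = -9 + 3*((n + n/2)*(n + 1/(2 + n + n*6))) = -9 + 3*((3*n/2)*(n + 1/(2 + n + 6*n))) = -9 + 3*((3*n/2)*(n + 1/(2 + 7*n))) = -9 + 3*(3*n*(n + 1/(2 + 7*n))/2) = -9 + 9*n*(n + 1/(2 + 7*n))/2)
(16*(-32))*v(-1) = (16*(-32))*(9*(-1 + (-2 + (-1)²)*(2 + 7*(-1)))/(2*(2 + 7*(-1)))) = -2304*(-1 + (-2 + 1)*(2 - 7))/(2 - 7) = -2304*(-1 - 1*(-5))/(-5) = -2304*(-1)*(-1 + 5)/5 = -2304*(-1)*4/5 = -512*(-18/5) = 9216/5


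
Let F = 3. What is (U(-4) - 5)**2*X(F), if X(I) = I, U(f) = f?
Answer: 243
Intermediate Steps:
(U(-4) - 5)**2*X(F) = (-4 - 5)**2*3 = (-9)**2*3 = 81*3 = 243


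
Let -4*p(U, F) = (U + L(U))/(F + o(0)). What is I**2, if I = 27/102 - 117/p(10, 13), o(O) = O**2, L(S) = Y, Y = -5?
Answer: 42808023801/28900 ≈ 1.4812e+6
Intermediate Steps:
L(S) = -5
p(U, F) = -(-5 + U)/(4*F) (p(U, F) = -(U - 5)/(4*(F + 0**2)) = -(-5 + U)/(4*(F + 0)) = -(-5 + U)/(4*F))
I = 206901/170 (I = 27/102 - 117*52/(5 - 1*10) = 27*(1/102) - 117*52/(5 - 10) = 9/34 - 117/((1/4)*(1/13)*(-5)) = 9/34 - 117/(-5/52) = 9/34 - 117*(-52/5) = 9/34 + 6084/5 = 206901/170 ≈ 1217.1)
I**2 = (206901/170)**2 = 42808023801/28900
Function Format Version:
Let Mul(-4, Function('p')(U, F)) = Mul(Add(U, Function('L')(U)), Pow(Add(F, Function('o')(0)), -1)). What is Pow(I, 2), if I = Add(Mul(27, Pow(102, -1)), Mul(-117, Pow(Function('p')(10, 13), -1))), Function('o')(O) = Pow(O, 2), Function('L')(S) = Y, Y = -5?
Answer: Rational(42808023801, 28900) ≈ 1.4812e+6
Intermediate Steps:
Function('L')(S) = -5
Function('p')(U, F) = Mul(Rational(-1, 4), Pow(F, -1), Add(-5, U)) (Function('p')(U, F) = Mul(Rational(-1, 4), Mul(Add(U, -5), Pow(Add(F, Pow(0, 2)), -1))) = Mul(Rational(-1, 4), Mul(Add(-5, U), Pow(Add(F, 0), -1))) = Mul(Rational(-1, 4), Mul(Add(-5, U), Pow(F, -1))) = Mul(Rational(-1, 4), Mul(Pow(F, -1), Add(-5, U))) = Mul(Rational(-1, 4), Pow(F, -1), Add(-5, U)))
I = Rational(206901, 170) (I = Add(Mul(27, Pow(102, -1)), Mul(-117, Pow(Mul(Rational(1, 4), Pow(13, -1), Add(5, Mul(-1, 10))), -1))) = Add(Mul(27, Rational(1, 102)), Mul(-117, Pow(Mul(Rational(1, 4), Rational(1, 13), Add(5, -10)), -1))) = Add(Rational(9, 34), Mul(-117, Pow(Mul(Rational(1, 4), Rational(1, 13), -5), -1))) = Add(Rational(9, 34), Mul(-117, Pow(Rational(-5, 52), -1))) = Add(Rational(9, 34), Mul(-117, Rational(-52, 5))) = Add(Rational(9, 34), Rational(6084, 5)) = Rational(206901, 170) ≈ 1217.1)
Pow(I, 2) = Pow(Rational(206901, 170), 2) = Rational(42808023801, 28900)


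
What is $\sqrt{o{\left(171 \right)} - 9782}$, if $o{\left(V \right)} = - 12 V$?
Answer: $i \sqrt{11834} \approx 108.78 i$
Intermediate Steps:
$\sqrt{o{\left(171 \right)} - 9782} = \sqrt{\left(-12\right) 171 - 9782} = \sqrt{-2052 - 9782} = \sqrt{-11834} = i \sqrt{11834}$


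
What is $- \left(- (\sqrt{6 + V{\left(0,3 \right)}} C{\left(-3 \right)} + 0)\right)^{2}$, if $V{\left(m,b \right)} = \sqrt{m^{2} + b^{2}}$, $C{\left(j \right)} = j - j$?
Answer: $0$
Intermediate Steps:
$C{\left(j \right)} = 0$
$V{\left(m,b \right)} = \sqrt{b^{2} + m^{2}}$
$- \left(- (\sqrt{6 + V{\left(0,3 \right)}} C{\left(-3 \right)} + 0)\right)^{2} = - \left(- (\sqrt{6 + \sqrt{3^{2} + 0^{2}}} \cdot 0 + 0)\right)^{2} = - \left(- (\sqrt{6 + \sqrt{9 + 0}} \cdot 0 + 0)\right)^{2} = - \left(- (\sqrt{6 + \sqrt{9}} \cdot 0 + 0)\right)^{2} = - \left(- (\sqrt{6 + 3} \cdot 0 + 0)\right)^{2} = - \left(- (\sqrt{9} \cdot 0 + 0)\right)^{2} = - \left(- (3 \cdot 0 + 0)\right)^{2} = - \left(- (0 + 0)\right)^{2} = - \left(\left(-1\right) 0\right)^{2} = - 0^{2} = \left(-1\right) 0 = 0$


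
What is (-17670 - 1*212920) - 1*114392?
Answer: -344982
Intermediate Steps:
(-17670 - 1*212920) - 1*114392 = (-17670 - 212920) - 114392 = -230590 - 114392 = -344982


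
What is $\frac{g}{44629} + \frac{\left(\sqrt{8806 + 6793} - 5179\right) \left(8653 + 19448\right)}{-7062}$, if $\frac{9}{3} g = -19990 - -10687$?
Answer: $\frac{2165021047143}{105056666} - \frac{9367 \sqrt{15599}}{2354} \approx 20111.0$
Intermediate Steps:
$g = -3101$ ($g = \frac{-19990 - -10687}{3} = \frac{-19990 + 10687}{3} = \frac{1}{3} \left(-9303\right) = -3101$)
$\frac{g}{44629} + \frac{\left(\sqrt{8806 + 6793} - 5179\right) \left(8653 + 19448\right)}{-7062} = - \frac{3101}{44629} + \frac{\left(\sqrt{8806 + 6793} - 5179\right) \left(8653 + 19448\right)}{-7062} = \left(-3101\right) \frac{1}{44629} + \left(\sqrt{15599} - 5179\right) 28101 \left(- \frac{1}{7062}\right) = - \frac{3101}{44629} + \left(-5179 + \sqrt{15599}\right) 28101 \left(- \frac{1}{7062}\right) = - \frac{3101}{44629} + \left(-145535079 + 28101 \sqrt{15599}\right) \left(- \frac{1}{7062}\right) = - \frac{3101}{44629} + \left(\frac{48511693}{2354} - \frac{9367 \sqrt{15599}}{2354}\right) = \frac{2165021047143}{105056666} - \frac{9367 \sqrt{15599}}{2354}$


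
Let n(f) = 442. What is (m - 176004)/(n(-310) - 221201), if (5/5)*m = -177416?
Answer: 353420/220759 ≈ 1.6009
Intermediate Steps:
m = -177416
(m - 176004)/(n(-310) - 221201) = (-177416 - 176004)/(442 - 221201) = -353420/(-220759) = -353420*(-1/220759) = 353420/220759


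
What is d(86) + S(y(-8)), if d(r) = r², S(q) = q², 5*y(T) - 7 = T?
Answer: 184901/25 ≈ 7396.0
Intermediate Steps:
y(T) = 7/5 + T/5
d(86) + S(y(-8)) = 86² + (7/5 + (⅕)*(-8))² = 7396 + (7/5 - 8/5)² = 7396 + (-⅕)² = 7396 + 1/25 = 184901/25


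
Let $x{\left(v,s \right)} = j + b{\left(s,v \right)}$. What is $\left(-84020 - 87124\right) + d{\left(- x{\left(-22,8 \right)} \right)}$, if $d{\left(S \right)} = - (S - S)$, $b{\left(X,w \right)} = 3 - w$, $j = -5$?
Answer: $-171144$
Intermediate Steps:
$x{\left(v,s \right)} = -2 - v$ ($x{\left(v,s \right)} = -5 - \left(-3 + v\right) = -2 - v$)
$d{\left(S \right)} = 0$ ($d{\left(S \right)} = \left(-1\right) 0 = 0$)
$\left(-84020 - 87124\right) + d{\left(- x{\left(-22,8 \right)} \right)} = \left(-84020 - 87124\right) + 0 = -171144 + 0 = -171144$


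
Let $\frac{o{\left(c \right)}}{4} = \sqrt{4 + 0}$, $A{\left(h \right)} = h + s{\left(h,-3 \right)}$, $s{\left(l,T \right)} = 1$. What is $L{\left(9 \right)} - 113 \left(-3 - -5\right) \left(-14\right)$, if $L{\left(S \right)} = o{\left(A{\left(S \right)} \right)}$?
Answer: $3172$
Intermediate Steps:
$A{\left(h \right)} = 1 + h$ ($A{\left(h \right)} = h + 1 = 1 + h$)
$o{\left(c \right)} = 8$ ($o{\left(c \right)} = 4 \sqrt{4 + 0} = 4 \sqrt{4} = 4 \cdot 2 = 8$)
$L{\left(S \right)} = 8$
$L{\left(9 \right)} - 113 \left(-3 - -5\right) \left(-14\right) = 8 - 113 \left(-3 - -5\right) \left(-14\right) = 8 - 113 \left(-3 + 5\right) \left(-14\right) = 8 - 113 \cdot 2 \left(-14\right) = 8 - -3164 = 8 + 3164 = 3172$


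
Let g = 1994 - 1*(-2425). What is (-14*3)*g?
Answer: -185598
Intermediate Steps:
g = 4419 (g = 1994 + 2425 = 4419)
(-14*3)*g = -14*3*4419 = -42*4419 = -185598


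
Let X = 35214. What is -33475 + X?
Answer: 1739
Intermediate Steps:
-33475 + X = -33475 + 35214 = 1739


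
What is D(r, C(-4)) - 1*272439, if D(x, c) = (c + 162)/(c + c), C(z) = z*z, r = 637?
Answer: -4358935/16 ≈ -2.7243e+5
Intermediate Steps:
C(z) = z**2
D(x, c) = (162 + c)/(2*c) (D(x, c) = (162 + c)/((2*c)) = (162 + c)*(1/(2*c)) = (162 + c)/(2*c))
D(r, C(-4)) - 1*272439 = (162 + (-4)**2)/(2*((-4)**2)) - 1*272439 = (1/2)*(162 + 16)/16 - 272439 = (1/2)*(1/16)*178 - 272439 = 89/16 - 272439 = -4358935/16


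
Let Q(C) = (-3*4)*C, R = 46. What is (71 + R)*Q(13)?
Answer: -18252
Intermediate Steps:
Q(C) = -12*C
(71 + R)*Q(13) = (71 + 46)*(-12*13) = 117*(-156) = -18252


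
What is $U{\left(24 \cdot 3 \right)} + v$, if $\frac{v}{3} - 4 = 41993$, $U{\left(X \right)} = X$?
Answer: $126063$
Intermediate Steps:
$v = 125991$ ($v = 12 + 3 \cdot 41993 = 12 + 125979 = 125991$)
$U{\left(24 \cdot 3 \right)} + v = 24 \cdot 3 + 125991 = 72 + 125991 = 126063$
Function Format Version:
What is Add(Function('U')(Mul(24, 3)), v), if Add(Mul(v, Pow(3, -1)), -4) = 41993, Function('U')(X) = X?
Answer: 126063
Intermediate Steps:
v = 125991 (v = Add(12, Mul(3, 41993)) = Add(12, 125979) = 125991)
Add(Function('U')(Mul(24, 3)), v) = Add(Mul(24, 3), 125991) = Add(72, 125991) = 126063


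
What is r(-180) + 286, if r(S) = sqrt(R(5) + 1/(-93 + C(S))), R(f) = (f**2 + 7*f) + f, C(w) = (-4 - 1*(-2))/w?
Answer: 286 + 11*sqrt(37618655)/8369 ≈ 294.06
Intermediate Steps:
C(w) = -2/w (C(w) = (-4 + 2)/w = -2/w)
R(f) = f**2 + 8*f
r(S) = sqrt(65 + 1/(-93 - 2/S)) (r(S) = sqrt(5*(8 + 5) + 1/(-93 - 2/S)) = sqrt(5*13 + 1/(-93 - 2/S)) = sqrt(65 + 1/(-93 - 2/S)))
r(-180) + 286 = sqrt(2)*sqrt((65 + 3022*(-180))/(2 + 93*(-180))) + 286 = sqrt(2)*sqrt((65 - 543960)/(2 - 16740)) + 286 = sqrt(2)*sqrt(-543895/(-16738)) + 286 = sqrt(2)*sqrt(-1/16738*(-543895)) + 286 = sqrt(2)*sqrt(543895/16738) + 286 = sqrt(2)*(11*sqrt(75237310)/16738) + 286 = 11*sqrt(37618655)/8369 + 286 = 286 + 11*sqrt(37618655)/8369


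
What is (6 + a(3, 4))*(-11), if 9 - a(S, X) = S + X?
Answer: -88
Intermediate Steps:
a(S, X) = 9 - S - X (a(S, X) = 9 - (S + X) = 9 + (-S - X) = 9 - S - X)
(6 + a(3, 4))*(-11) = (6 + (9 - 1*3 - 1*4))*(-11) = (6 + (9 - 3 - 4))*(-11) = (6 + 2)*(-11) = 8*(-11) = -88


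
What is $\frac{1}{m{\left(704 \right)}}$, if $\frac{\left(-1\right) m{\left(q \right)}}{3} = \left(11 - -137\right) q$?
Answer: $- \frac{1}{312576} \approx -3.1992 \cdot 10^{-6}$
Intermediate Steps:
$m{\left(q \right)} = - 444 q$ ($m{\left(q \right)} = - 3 \left(11 - -137\right) q = - 3 \left(11 + 137\right) q = - 3 \cdot 148 q = - 444 q$)
$\frac{1}{m{\left(704 \right)}} = \frac{1}{\left(-444\right) 704} = \frac{1}{-312576} = - \frac{1}{312576}$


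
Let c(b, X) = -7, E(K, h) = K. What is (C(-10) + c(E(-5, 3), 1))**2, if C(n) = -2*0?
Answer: 49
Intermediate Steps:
C(n) = 0
(C(-10) + c(E(-5, 3), 1))**2 = (0 - 7)**2 = (-7)**2 = 49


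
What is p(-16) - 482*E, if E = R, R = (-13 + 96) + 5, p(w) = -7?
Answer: -42423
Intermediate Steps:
R = 88 (R = 83 + 5 = 88)
E = 88
p(-16) - 482*E = -7 - 482*88 = -7 - 42416 = -42423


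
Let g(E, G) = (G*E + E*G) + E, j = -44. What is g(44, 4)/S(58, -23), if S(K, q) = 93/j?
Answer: -5808/31 ≈ -187.35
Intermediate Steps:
g(E, G) = E + 2*E*G (g(E, G) = (E*G + E*G) + E = 2*E*G + E = E + 2*E*G)
S(K, q) = -93/44 (S(K, q) = 93/(-44) = 93*(-1/44) = -93/44)
g(44, 4)/S(58, -23) = (44*(1 + 2*4))/(-93/44) = (44*(1 + 8))*(-44/93) = (44*9)*(-44/93) = 396*(-44/93) = -5808/31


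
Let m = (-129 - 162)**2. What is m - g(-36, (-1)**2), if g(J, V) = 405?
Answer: 84276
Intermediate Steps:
m = 84681 (m = (-291)**2 = 84681)
m - g(-36, (-1)**2) = 84681 - 1*405 = 84681 - 405 = 84276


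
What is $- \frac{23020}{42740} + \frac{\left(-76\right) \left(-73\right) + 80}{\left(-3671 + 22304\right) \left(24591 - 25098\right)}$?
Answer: $- \frac{3628481539}{6729363849} \approx -0.5392$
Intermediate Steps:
$- \frac{23020}{42740} + \frac{\left(-76\right) \left(-73\right) + 80}{\left(-3671 + 22304\right) \left(24591 - 25098\right)} = \left(-23020\right) \frac{1}{42740} + \frac{5548 + 80}{18633 \left(-507\right)} = - \frac{1151}{2137} + \frac{5628}{-9446931} = - \frac{1151}{2137} + 5628 \left(- \frac{1}{9446931}\right) = - \frac{1151}{2137} - \frac{1876}{3148977} = - \frac{3628481539}{6729363849}$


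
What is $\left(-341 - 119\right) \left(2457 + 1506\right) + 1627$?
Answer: $-1821353$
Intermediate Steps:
$\left(-341 - 119\right) \left(2457 + 1506\right) + 1627 = \left(-460\right) 3963 + 1627 = -1822980 + 1627 = -1821353$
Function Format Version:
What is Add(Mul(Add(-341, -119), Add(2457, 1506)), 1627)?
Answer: -1821353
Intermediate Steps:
Add(Mul(Add(-341, -119), Add(2457, 1506)), 1627) = Add(Mul(-460, 3963), 1627) = Add(-1822980, 1627) = -1821353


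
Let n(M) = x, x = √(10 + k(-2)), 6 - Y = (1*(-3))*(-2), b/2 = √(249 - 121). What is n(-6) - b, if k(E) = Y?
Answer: √10 - 16*√2 ≈ -19.465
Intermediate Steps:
b = 16*√2 (b = 2*√(249 - 121) = 2*√128 = 2*(8*√2) = 16*√2 ≈ 22.627)
Y = 0 (Y = 6 - 1*(-3)*(-2) = 6 - (-3)*(-2) = 6 - 1*6 = 6 - 6 = 0)
k(E) = 0
x = √10 (x = √(10 + 0) = √10 ≈ 3.1623)
n(M) = √10
n(-6) - b = √10 - 16*√2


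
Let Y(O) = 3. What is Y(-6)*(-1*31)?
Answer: -93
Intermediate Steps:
Y(-6)*(-1*31) = 3*(-1*31) = 3*(-31) = -93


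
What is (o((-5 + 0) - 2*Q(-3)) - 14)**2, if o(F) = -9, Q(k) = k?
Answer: 529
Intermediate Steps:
(o((-5 + 0) - 2*Q(-3)) - 14)**2 = (-9 - 14)**2 = (-23)**2 = 529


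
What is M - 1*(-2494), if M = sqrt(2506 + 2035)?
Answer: 2494 + sqrt(4541) ≈ 2561.4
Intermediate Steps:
M = sqrt(4541) ≈ 67.387
M - 1*(-2494) = sqrt(4541) - 1*(-2494) = sqrt(4541) + 2494 = 2494 + sqrt(4541)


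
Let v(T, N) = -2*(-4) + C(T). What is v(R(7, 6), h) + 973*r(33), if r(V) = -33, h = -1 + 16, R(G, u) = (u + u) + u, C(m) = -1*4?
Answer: -32105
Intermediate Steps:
C(m) = -4
R(G, u) = 3*u (R(G, u) = 2*u + u = 3*u)
h = 15
v(T, N) = 4 (v(T, N) = -2*(-4) - 4 = 8 - 4 = 4)
v(R(7, 6), h) + 973*r(33) = 4 + 973*(-33) = 4 - 32109 = -32105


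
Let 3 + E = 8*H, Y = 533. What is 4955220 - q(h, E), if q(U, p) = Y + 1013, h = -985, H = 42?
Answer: 4953674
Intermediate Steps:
E = 333 (E = -3 + 8*42 = -3 + 336 = 333)
q(U, p) = 1546 (q(U, p) = 533 + 1013 = 1546)
4955220 - q(h, E) = 4955220 - 1*1546 = 4955220 - 1546 = 4953674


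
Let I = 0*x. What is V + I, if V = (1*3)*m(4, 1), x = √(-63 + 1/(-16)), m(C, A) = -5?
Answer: -15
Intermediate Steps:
x = I*√1009/4 (x = √(-63 - 1/16) = √(-1009/16) = I*√1009/4 ≈ 7.9412*I)
I = 0 (I = 0*(I*√1009/4) = 0)
V = -15 (V = (1*3)*(-5) = 3*(-5) = -15)
V + I = -15 + 0 = -15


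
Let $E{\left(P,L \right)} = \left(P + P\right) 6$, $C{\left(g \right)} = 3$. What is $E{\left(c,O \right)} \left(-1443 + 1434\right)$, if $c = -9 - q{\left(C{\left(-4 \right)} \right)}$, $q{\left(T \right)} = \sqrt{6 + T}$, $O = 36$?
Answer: $1296$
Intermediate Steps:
$c = -12$ ($c = -9 - \sqrt{6 + 3} = -9 - \sqrt{9} = -9 - 3 = -12$)
$E{\left(P,L \right)} = 12 P$ ($E{\left(P,L \right)} = 2 P 6 = 12 P$)
$E{\left(c,O \right)} \left(-1443 + 1434\right) = 12 \left(-12\right) \left(-1443 + 1434\right) = \left(-144\right) \left(-9\right) = 1296$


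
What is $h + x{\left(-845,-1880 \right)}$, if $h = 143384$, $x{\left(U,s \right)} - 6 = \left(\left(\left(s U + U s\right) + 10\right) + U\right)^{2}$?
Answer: $10089294756615$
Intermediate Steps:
$x{\left(U,s \right)} = 6 + \left(10 + U + 2 U s\right)^{2}$ ($x{\left(U,s \right)} = 6 + \left(\left(\left(s U + U s\right) + 10\right) + U\right)^{2} = 6 + \left(\left(\left(U s + U s\right) + 10\right) + U\right)^{2} = 6 + \left(\left(2 U s + 10\right) + U\right)^{2} = 6 + \left(\left(10 + 2 U s\right) + U\right)^{2} = 6 + \left(10 + U + 2 U s\right)^{2}$)
$h + x{\left(-845,-1880 \right)} = 143384 + \left(6 + \left(10 - 845 + 2 \left(-845\right) \left(-1880\right)\right)^{2}\right) = 143384 + \left(6 + \left(10 - 845 + 3177200\right)^{2}\right) = 143384 + \left(6 + 3176365^{2}\right) = 143384 + \left(6 + 10089294613225\right) = 143384 + 10089294613231 = 10089294756615$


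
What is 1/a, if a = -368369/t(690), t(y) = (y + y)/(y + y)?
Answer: -1/368369 ≈ -2.7147e-6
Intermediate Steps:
t(y) = 1 (t(y) = (2*y)/((2*y)) = (2*y)*(1/(2*y)) = 1)
a = -368369 (a = -368369/1 = -368369*1 = -368369)
1/a = 1/(-368369) = -1/368369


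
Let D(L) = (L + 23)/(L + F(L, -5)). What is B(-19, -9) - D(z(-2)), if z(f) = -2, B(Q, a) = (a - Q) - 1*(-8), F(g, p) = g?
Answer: 93/4 ≈ 23.250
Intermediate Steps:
B(Q, a) = 8 + a - Q (B(Q, a) = (a - Q) + 8 = 8 + a - Q)
D(L) = (23 + L)/(2*L) (D(L) = (L + 23)/(L + L) = (23 + L)/((2*L)) = (23 + L)*(1/(2*L)) = (23 + L)/(2*L))
B(-19, -9) - D(z(-2)) = (8 - 9 - 1*(-19)) - (23 - 2)/(2*(-2)) = (8 - 9 + 19) - (-1)*21/(2*2) = 18 - 1*(-21/4) = 18 + 21/4 = 93/4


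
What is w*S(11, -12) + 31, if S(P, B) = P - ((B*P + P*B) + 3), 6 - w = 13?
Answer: -1873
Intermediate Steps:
w = -7 (w = 6 - 1*13 = 6 - 13 = -7)
S(P, B) = -3 + P - 2*B*P (S(P, B) = P - ((B*P + B*P) + 3) = P - (2*B*P + 3) = P - (3 + 2*B*P) = P + (-3 - 2*B*P) = -3 + P - 2*B*P)
w*S(11, -12) + 31 = -7*(-3 + 11 - 2*(-12)*11) + 31 = -7*(-3 + 11 + 264) + 31 = -7*272 + 31 = -1904 + 31 = -1873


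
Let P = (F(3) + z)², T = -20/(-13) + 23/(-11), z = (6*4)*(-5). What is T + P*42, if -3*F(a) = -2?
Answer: 256584091/429 ≈ 5.9810e+5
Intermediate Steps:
F(a) = ⅔ (F(a) = -⅓*(-2) = ⅔)
z = -120 (z = 24*(-5) = -120)
T = -79/143 (T = -20*(-1/13) + 23*(-1/11) = 20/13 - 23/11 = -79/143 ≈ -0.55245)
P = 128164/9 (P = (⅔ - 120)² = (-358/3)² = 128164/9 ≈ 14240.)
T + P*42 = -79/143 + (128164/9)*42 = -79/143 + 1794296/3 = 256584091/429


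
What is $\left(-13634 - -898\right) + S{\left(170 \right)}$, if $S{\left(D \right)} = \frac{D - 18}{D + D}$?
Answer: $- \frac{1082522}{85} \approx -12736.0$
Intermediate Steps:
$S{\left(D \right)} = \frac{-18 + D}{2 D}$
$\left(-13634 - -898\right) + S{\left(170 \right)} = \left(-13634 - -898\right) + \frac{-18 + 170}{2 \cdot 170} = \left(-13634 + 898\right) + \frac{1}{2} \cdot \frac{1}{170} \cdot 152 = -12736 + \frac{38}{85} = - \frac{1082522}{85}$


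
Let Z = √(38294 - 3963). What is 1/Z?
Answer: √34331/34331 ≈ 0.0053971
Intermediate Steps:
Z = √34331 ≈ 185.29
1/Z = 1/(√34331) = √34331/34331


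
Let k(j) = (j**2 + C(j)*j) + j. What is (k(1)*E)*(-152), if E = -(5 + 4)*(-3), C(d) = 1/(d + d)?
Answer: -10260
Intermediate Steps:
C(d) = 1/(2*d)
k(j) = 1/2 + j + j**2 (k(j) = (j**2 + (1/(2*j))*j) + j = (j**2 + 1/2) + j = (1/2 + j**2) + j = 1/2 + j + j**2)
E = 27 (E = -1*9*(-3) = -9*(-3) = 27)
(k(1)*E)*(-152) = ((1/2 + 1 + 1**2)*27)*(-152) = ((1/2 + 1 + 1)*27)*(-152) = ((5/2)*27)*(-152) = (135/2)*(-152) = -10260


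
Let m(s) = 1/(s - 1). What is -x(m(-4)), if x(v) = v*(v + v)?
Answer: -2/25 ≈ -0.080000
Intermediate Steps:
m(s) = 1/(-1 + s)
x(v) = 2*v**2 (x(v) = v*(2*v) = 2*v**2)
-x(m(-4)) = -2*(1/(-1 - 4))**2 = -2*(1/(-5))**2 = -2*(-1/5)**2 = -2/25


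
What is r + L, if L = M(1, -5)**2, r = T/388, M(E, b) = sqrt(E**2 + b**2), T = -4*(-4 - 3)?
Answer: 2529/97 ≈ 26.072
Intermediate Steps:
T = 28 (T = -4*(-7) = 28)
r = 7/97 (r = 28/388 = 28*(1/388) = 7/97 ≈ 0.072165)
L = 26 (L = (sqrt(1**2 + (-5)**2))**2 = (sqrt(1 + 25))**2 = (sqrt(26))**2 = 26)
r + L = 7/97 + 26 = 2529/97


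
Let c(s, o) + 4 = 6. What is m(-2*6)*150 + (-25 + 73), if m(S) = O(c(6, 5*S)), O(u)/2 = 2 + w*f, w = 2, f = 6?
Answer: 4248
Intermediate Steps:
c(s, o) = 2 (c(s, o) = -4 + 6 = 2)
O(u) = 28 (O(u) = 2*(2 + 2*6) = 2*(2 + 12) = 2*14 = 28)
m(S) = 28
m(-2*6)*150 + (-25 + 73) = 28*150 + (-25 + 73) = 4200 + 48 = 4248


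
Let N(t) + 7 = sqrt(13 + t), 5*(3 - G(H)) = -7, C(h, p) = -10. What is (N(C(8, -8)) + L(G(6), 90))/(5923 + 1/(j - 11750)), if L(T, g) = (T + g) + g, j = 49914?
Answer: 33851468/1130226865 + 38164*sqrt(3)/226045373 ≈ 0.030243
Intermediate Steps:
G(H) = 22/5 (G(H) = 3 - 1/5*(-7) = 3 + 7/5 = 22/5)
L(T, g) = T + 2*g
N(t) = -7 + sqrt(13 + t)
(N(C(8, -8)) + L(G(6), 90))/(5923 + 1/(j - 11750)) = ((-7 + sqrt(13 - 10)) + (22/5 + 2*90))/(5923 + 1/(49914 - 11750)) = ((-7 + sqrt(3)) + (22/5 + 180))/(5923 + 1/38164) = ((-7 + sqrt(3)) + 922/5)/(5923 + 1/38164) = (887/5 + sqrt(3))/(226045373/38164) = (887/5 + sqrt(3))*(38164/226045373) = 33851468/1130226865 + 38164*sqrt(3)/226045373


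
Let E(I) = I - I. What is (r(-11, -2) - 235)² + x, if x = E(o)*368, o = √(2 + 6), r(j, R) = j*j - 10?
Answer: 15376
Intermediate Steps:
r(j, R) = -10 + j² (r(j, R) = j² - 10 = -10 + j²)
o = 2*√2 (o = √8 = 2*√2 ≈ 2.8284)
E(I) = 0
x = 0 (x = 0*368 = 0)
(r(-11, -2) - 235)² + x = ((-10 + (-11)²) - 235)² + 0 = ((-10 + 121) - 235)² + 0 = (111 - 235)² + 0 = (-124)² + 0 = 15376 + 0 = 15376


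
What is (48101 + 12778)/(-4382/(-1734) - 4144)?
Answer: -7540299/512951 ≈ -14.700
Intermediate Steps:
(48101 + 12778)/(-4382/(-1734) - 4144) = 60879/(-4382*(-1/1734) - 4144) = 60879/(2191/867 - 4144) = 60879/(-3590657/867) = 60879*(-867/3590657) = -7540299/512951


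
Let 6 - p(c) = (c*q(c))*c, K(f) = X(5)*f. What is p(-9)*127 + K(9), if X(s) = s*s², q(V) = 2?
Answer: -18687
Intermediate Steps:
X(s) = s³
K(f) = 125*f (K(f) = 5³*f = 125*f)
p(c) = 6 - 2*c² (p(c) = 6 - c*2*c = 6 - 2*c*c = 6 - 2*c²)
p(-9)*127 + K(9) = (6 - 2*(-9)²)*127 + 125*9 = (6 - 2*81)*127 + 1125 = (6 - 162)*127 + 1125 = -156*127 + 1125 = -19812 + 1125 = -18687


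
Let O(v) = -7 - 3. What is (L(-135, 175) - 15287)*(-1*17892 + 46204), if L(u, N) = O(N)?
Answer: -433088664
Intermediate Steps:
O(v) = -10
L(u, N) = -10
(L(-135, 175) - 15287)*(-1*17892 + 46204) = (-10 - 15287)*(-1*17892 + 46204) = -15297*(-17892 + 46204) = -15297*28312 = -433088664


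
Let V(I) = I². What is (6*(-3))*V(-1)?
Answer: -18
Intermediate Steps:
(6*(-3))*V(-1) = (6*(-3))*(-1)² = -18*1 = -18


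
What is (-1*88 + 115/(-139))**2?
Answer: 152448409/19321 ≈ 7890.3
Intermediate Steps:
(-1*88 + 115/(-139))**2 = (-88 + 115*(-1/139))**2 = (-88 - 115/139)**2 = (-12347/139)**2 = 152448409/19321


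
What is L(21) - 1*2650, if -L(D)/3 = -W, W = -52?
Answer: -2806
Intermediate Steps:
L(D) = -156 (L(D) = -(-3)*(-52) = -3*52 = -156)
L(21) - 1*2650 = -156 - 1*2650 = -156 - 2650 = -2806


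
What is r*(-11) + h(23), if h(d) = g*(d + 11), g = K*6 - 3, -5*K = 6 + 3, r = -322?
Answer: 15364/5 ≈ 3072.8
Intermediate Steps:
K = -9/5 (K = -(6 + 3)/5 = -⅕*9 = -9/5 ≈ -1.8000)
g = -69/5 (g = -9/5*6 - 3 = -54/5 - 3 = -69/5 ≈ -13.800)
h(d) = -759/5 - 69*d/5 (h(d) = -69*(d + 11)/5 = -69*(11 + d)/5 = -759/5 - 69*d/5)
r*(-11) + h(23) = -322*(-11) + (-759/5 - 69/5*23) = 3542 + (-759/5 - 1587/5) = 3542 - 2346/5 = 15364/5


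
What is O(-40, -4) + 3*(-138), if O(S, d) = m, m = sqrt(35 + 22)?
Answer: -414 + sqrt(57) ≈ -406.45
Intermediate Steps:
m = sqrt(57) ≈ 7.5498
O(S, d) = sqrt(57)
O(-40, -4) + 3*(-138) = sqrt(57) + 3*(-138) = sqrt(57) - 414 = -414 + sqrt(57)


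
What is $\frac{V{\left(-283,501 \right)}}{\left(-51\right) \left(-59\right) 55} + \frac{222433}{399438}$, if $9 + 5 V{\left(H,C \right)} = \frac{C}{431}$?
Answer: $\frac{26442513171787}{47485419116850} \approx 0.55686$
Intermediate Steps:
$V{\left(H,C \right)} = - \frac{9}{5} + \frac{C}{2155}$ ($V{\left(H,C \right)} = - \frac{9}{5} + \frac{C \frac{1}{431}}{5} = - \frac{9}{5} + \frac{\frac{1}{431} C}{5} = - \frac{9}{5} + \frac{C}{2155}$)
$\frac{V{\left(-283,501 \right)}}{\left(-51\right) \left(-59\right) 55} + \frac{222433}{399438} = \frac{- \frac{9}{5} + \frac{1}{2155} \cdot 501}{\left(-51\right) \left(-59\right) 55} + \frac{222433}{399438} = \frac{- \frac{9}{5} + \frac{501}{2155}}{3009 \cdot 55} + 222433 \cdot \frac{1}{399438} = - \frac{3378}{2155 \cdot 165495} + \frac{222433}{399438} = \left(- \frac{3378}{2155}\right) \frac{1}{165495} + \frac{222433}{399438} = - \frac{1126}{118880575} + \frac{222433}{399438} = \frac{26442513171787}{47485419116850}$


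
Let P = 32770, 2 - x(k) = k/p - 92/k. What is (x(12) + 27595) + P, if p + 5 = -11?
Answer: 724505/12 ≈ 60375.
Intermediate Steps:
p = -16 (p = -5 - 11 = -16)
x(k) = 2 + 92/k + k/16 (x(k) = 2 - (k/(-16) - 92/k) = 2 - (k*(-1/16) - 92/k) = 2 - (-k/16 - 92/k) = 2 - (-92/k - k/16) = 2 + (92/k + k/16) = 2 + 92/k + k/16)
(x(12) + 27595) + P = ((2 + 92/12 + (1/16)*12) + 27595) + 32770 = ((2 + 92*(1/12) + ¾) + 27595) + 32770 = ((2 + 23/3 + ¾) + 27595) + 32770 = (125/12 + 27595) + 32770 = 331265/12 + 32770 = 724505/12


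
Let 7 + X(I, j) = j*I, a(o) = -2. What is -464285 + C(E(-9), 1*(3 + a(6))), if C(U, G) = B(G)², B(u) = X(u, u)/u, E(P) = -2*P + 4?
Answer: -464249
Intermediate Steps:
X(I, j) = -7 + I*j (X(I, j) = -7 + j*I = -7 + I*j)
E(P) = 4 - 2*P
B(u) = (-7 + u²)/u (B(u) = (-7 + u*u)/u = (-7 + u²)/u)
C(U, G) = (G - 7/G)²
-464285 + C(E(-9), 1*(3 + a(6))) = -464285 + (-7 + (1*(3 - 2))²)²/(1*(3 - 2))² = -464285 + (-7 + (1*1)²)²/(1*1)² = -464285 + (-7 + 1²)²/1² = -464285 + 1*(-7 + 1)² = -464285 + 1*(-6)² = -464285 + 1*36 = -464285 + 36 = -464249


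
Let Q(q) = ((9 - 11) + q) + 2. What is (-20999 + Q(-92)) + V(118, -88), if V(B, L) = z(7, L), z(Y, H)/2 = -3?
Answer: -21097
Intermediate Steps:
z(Y, H) = -6 (z(Y, H) = 2*(-3) = -6)
V(B, L) = -6
Q(q) = q (Q(q) = (-2 + q) + 2 = q)
(-20999 + Q(-92)) + V(118, -88) = (-20999 - 92) - 6 = -21091 - 6 = -21097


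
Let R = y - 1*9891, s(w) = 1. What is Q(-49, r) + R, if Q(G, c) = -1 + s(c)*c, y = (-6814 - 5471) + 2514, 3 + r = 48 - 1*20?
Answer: -19638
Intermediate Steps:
r = 25 (r = -3 + (48 - 1*20) = -3 + (48 - 20) = -3 + 28 = 25)
y = -9771 (y = -12285 + 2514 = -9771)
Q(G, c) = -1 + c (Q(G, c) = -1 + 1*c = -1 + c)
R = -19662 (R = -9771 - 1*9891 = -9771 - 9891 = -19662)
Q(-49, r) + R = (-1 + 25) - 19662 = 24 - 19662 = -19638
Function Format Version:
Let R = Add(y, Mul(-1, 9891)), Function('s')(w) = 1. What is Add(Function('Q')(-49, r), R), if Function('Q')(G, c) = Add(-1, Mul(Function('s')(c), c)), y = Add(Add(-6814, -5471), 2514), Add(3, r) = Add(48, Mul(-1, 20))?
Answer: -19638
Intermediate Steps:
r = 25 (r = Add(-3, Add(48, Mul(-1, 20))) = Add(-3, Add(48, -20)) = Add(-3, 28) = 25)
y = -9771 (y = Add(-12285, 2514) = -9771)
Function('Q')(G, c) = Add(-1, c) (Function('Q')(G, c) = Add(-1, Mul(1, c)) = Add(-1, c))
R = -19662 (R = Add(-9771, Mul(-1, 9891)) = Add(-9771, -9891) = -19662)
Add(Function('Q')(-49, r), R) = Add(Add(-1, 25), -19662) = Add(24, -19662) = -19638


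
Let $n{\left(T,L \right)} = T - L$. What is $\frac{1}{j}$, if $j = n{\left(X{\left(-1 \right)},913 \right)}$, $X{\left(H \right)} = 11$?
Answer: $- \frac{1}{902} \approx -0.0011086$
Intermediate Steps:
$j = -902$ ($j = 11 - 913 = -902$)
$\frac{1}{j} = \frac{1}{-902} = - \frac{1}{902}$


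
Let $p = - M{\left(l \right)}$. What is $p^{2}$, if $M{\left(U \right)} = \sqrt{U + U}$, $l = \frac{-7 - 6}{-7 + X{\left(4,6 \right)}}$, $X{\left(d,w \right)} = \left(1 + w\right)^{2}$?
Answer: $- \frac{13}{21} \approx -0.61905$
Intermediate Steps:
$l = - \frac{13}{42}$ ($l = \frac{-7 - 6}{-7 + \left(1 + 6\right)^{2}} = - \frac{13}{-7 + 7^{2}} = - \frac{13}{-7 + 49} = - \frac{13}{42} \approx -0.30952$)
$M{\left(U \right)} = \sqrt{2} \sqrt{U}$ ($M{\left(U \right)} = \sqrt{2 U} = \sqrt{2} \sqrt{U}$)
$p = - \frac{i \sqrt{273}}{21}$ ($p = - \sqrt{2} \sqrt{- \frac{13}{42}} = - \sqrt{2} \frac{i \sqrt{546}}{42} = - \frac{i \sqrt{273}}{21} \approx - 0.7868 i$)
$p^{2} = \left(- \frac{i \sqrt{273}}{21}\right)^{2} = - \frac{13}{21}$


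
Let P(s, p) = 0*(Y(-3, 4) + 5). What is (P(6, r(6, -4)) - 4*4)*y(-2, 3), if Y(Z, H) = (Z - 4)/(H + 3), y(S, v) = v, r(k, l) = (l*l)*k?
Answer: -48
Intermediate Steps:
r(k, l) = k*l² (r(k, l) = l²*k = k*l²)
Y(Z, H) = (-4 + Z)/(3 + H)
P(s, p) = 0 (P(s, p) = 0*((-4 - 3)/(3 + 4) + 5) = 0*(-7/7 + 5) = 0*((⅐)*(-7) + 5) = 0*(-1 + 5) = 0*4 = 0)
(P(6, r(6, -4)) - 4*4)*y(-2, 3) = (0 - 4*4)*3 = (0 - 16)*3 = -16*3 = -48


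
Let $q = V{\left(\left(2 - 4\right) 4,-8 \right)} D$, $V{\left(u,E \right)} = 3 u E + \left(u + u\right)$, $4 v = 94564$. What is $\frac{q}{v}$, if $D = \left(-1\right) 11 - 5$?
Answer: $- \frac{2816}{23641} \approx -0.11912$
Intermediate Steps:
$v = 23641$ ($v = \frac{1}{4} \cdot 94564 = 23641$)
$V{\left(u,E \right)} = 2 u + 3 E u$ ($V{\left(u,E \right)} = 3 E u + 2 u = 2 u + 3 E u$)
$D = -16$ ($D = -11 - 5 = -16$)
$q = -2816$ ($q = \left(2 - 4\right) 4 \left(2 + 3 \left(-8\right)\right) \left(-16\right) = \left(-2\right) 4 \left(2 - 24\right) \left(-16\right) = \left(-8\right) \left(-22\right) \left(-16\right) = 176 \left(-16\right) = -2816$)
$\frac{q}{v} = - \frac{2816}{23641}$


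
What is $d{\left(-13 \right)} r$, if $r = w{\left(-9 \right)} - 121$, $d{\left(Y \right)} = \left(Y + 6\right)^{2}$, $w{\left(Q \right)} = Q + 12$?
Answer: $-5782$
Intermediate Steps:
$w{\left(Q \right)} = 12 + Q$
$d{\left(Y \right)} = \left(6 + Y\right)^{2}$
$r = -118$ ($r = \left(12 - 9\right) - 121 = 3 - 121 = -118$)
$d{\left(-13 \right)} r = \left(6 - 13\right)^{2} \left(-118\right) = \left(-7\right)^{2} \left(-118\right) = 49 \left(-118\right) = -5782$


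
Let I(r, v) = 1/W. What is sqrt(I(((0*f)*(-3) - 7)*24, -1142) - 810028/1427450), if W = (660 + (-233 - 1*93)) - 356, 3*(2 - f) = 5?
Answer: 3*I*sqrt(671627044286)/3140390 ≈ 0.78289*I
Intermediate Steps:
f = 1/3 (f = 2 - 1/3*5 = 2 - 5/3 = 1/3 ≈ 0.33333)
W = -22 (W = (660 + (-233 - 93)) - 356 = (660 - 326) - 356 = 334 - 356 = -22)
I(r, v) = -1/22 (I(r, v) = 1/(-22) = -1/22)
sqrt(I(((0*f)*(-3) - 7)*24, -1142) - 810028/1427450) = sqrt(-1/22 - 810028/1427450) = sqrt(-1/22 - 810028*1/1427450) = sqrt(-1/22 - 405014/713725) = sqrt(-9624033/15701950) = 3*I*sqrt(671627044286)/3140390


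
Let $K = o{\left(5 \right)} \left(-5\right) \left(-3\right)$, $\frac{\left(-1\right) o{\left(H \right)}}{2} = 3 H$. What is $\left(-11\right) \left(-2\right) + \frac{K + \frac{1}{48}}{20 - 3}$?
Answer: $- \frac{3647}{816} \approx -4.4694$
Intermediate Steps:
$o{\left(H \right)} = - 6 H$ ($o{\left(H \right)} = - 2 \cdot 3 H = - 6 H$)
$K = -450$ ($K = \left(-6\right) 5 \left(-5\right) \left(-3\right) = \left(-30\right) \left(-5\right) \left(-3\right) = 150 \left(-3\right) = -450$)
$\left(-11\right) \left(-2\right) + \frac{K + \frac{1}{48}}{20 - 3} = \left(-11\right) \left(-2\right) + \frac{-450 + \frac{1}{48}}{20 - 3} = 22 + \frac{-450 + \frac{1}{48}}{17} = 22 - \frac{21599}{816} = - \frac{3647}{816}$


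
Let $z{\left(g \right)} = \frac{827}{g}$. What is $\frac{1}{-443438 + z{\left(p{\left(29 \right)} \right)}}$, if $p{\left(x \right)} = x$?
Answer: $- \frac{29}{12858875} \approx -2.2553 \cdot 10^{-6}$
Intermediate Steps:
$\frac{1}{-443438 + z{\left(p{\left(29 \right)} \right)}} = \frac{1}{-443438 + \frac{827}{29}} = \frac{1}{- \frac{12858875}{29}} = - \frac{29}{12858875}$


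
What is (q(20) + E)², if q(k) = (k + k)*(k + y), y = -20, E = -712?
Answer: 506944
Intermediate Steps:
q(k) = 2*k*(-20 + k) (q(k) = (k + k)*(k - 20) = (2*k)*(-20 + k) = 2*k*(-20 + k))
(q(20) + E)² = (2*20*(-20 + 20) - 712)² = (2*20*0 - 712)² = (0 - 712)² = (-712)² = 506944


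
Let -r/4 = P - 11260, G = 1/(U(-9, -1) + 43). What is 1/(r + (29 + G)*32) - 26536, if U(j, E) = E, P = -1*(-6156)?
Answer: -11894496619/448240 ≈ -26536.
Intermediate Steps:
P = 6156
G = 1/42 (G = 1/(-1 + 43) = 1/42 ≈ 0.023810)
r = 20416 (r = -4*(6156 - 11260) = -4*(-5104) = 20416)
1/(r + (29 + G)*32) - 26536 = 1/(20416 + (29 + 1/42)*32) - 26536 = 1/(20416 + (1219/42)*32) - 26536 = 1/(20416 + 19504/21) - 26536 = 1/(448240/21) - 26536 = 21/448240 - 26536 = -11894496619/448240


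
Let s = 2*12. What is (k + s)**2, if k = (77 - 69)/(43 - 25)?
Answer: 48400/81 ≈ 597.53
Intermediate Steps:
s = 24
k = 4/9 (k = 8/18 = 8*(1/18) = 4/9 ≈ 0.44444)
(k + s)**2 = (4/9 + 24)**2 = (220/9)**2 = 48400/81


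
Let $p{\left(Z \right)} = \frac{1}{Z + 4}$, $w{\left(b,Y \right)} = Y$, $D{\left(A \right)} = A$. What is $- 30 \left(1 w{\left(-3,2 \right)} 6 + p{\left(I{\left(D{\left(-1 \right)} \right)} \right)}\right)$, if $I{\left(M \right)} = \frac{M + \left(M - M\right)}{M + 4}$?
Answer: $- \frac{4050}{11} \approx -368.18$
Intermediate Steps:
$I{\left(M \right)} = \frac{M}{4 + M}$ ($I{\left(M \right)} = \frac{M + 0}{4 + M} = \frac{M}{4 + M}$)
$p{\left(Z \right)} = \frac{1}{4 + Z}$
$- 30 \left(1 w{\left(-3,2 \right)} 6 + p{\left(I{\left(D{\left(-1 \right)} \right)} \right)}\right) = - 30 \left(1 \cdot 2 \cdot 6 + \frac{1}{4 - \frac{1}{4 - 1}}\right) = - 30 \left(2 \cdot 6 + \frac{1}{4 - \frac{1}{3}}\right) = - 30 \left(12 + \frac{1}{4 - \frac{1}{3}}\right) = - 30 \left(12 + \frac{1}{\frac{11}{3}}\right) = - 30 \left(12 + \frac{3}{11}\right) = \left(-30\right) \frac{135}{11} = - \frac{4050}{11}$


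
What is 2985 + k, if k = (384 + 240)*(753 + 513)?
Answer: 792969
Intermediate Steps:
k = 789984 (k = 624*1266 = 789984)
2985 + k = 2985 + 789984 = 792969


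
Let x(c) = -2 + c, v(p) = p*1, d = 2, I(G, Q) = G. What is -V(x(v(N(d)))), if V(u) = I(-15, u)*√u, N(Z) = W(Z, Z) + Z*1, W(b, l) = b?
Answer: 15*√2 ≈ 21.213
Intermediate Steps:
N(Z) = 2*Z (N(Z) = Z + Z*1 = Z + Z = 2*Z)
v(p) = p
V(u) = -15*√u
-V(x(v(N(d)))) = -(-15)*√(-2 + 2*2) = -(-15)*√(-2 + 4) = -(-15)*√2 = 15*√2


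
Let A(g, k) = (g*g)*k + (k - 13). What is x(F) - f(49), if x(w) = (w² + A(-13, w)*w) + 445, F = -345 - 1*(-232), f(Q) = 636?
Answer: 2184777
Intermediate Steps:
A(g, k) = -13 + k + k*g² (A(g, k) = g²*k + (-13 + k) = k*g² + (-13 + k) = -13 + k + k*g²)
F = -113 (F = -345 + 232 = -113)
x(w) = 445 + w² + w*(-13 + 170*w) (x(w) = (w² + (-13 + w + w*(-13)²)*w) + 445 = (w² + (-13 + w + w*169)*w) + 445 = (w² + (-13 + w + 169*w)*w) + 445 = (w² + (-13 + 170*w)*w) + 445 = (w² + w*(-13 + 170*w)) + 445 = 445 + w² + w*(-13 + 170*w))
x(F) - f(49) = (445 - 13*(-113) + 171*(-113)²) - 1*636 = (445 + 1469 + 171*12769) - 636 = (445 + 1469 + 2183499) - 636 = 2185413 - 636 = 2184777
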